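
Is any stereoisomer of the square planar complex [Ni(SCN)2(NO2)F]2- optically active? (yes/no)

no

Working through the distinct placements yields 2 geometric isomers: SCN cis; SCN trans.
Each arrangement has an internal mirror plane or centre of symmetry, so none is chiral.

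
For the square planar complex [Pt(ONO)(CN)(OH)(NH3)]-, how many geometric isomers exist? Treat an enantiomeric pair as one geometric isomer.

3

A square has two trans pairs of vertices; adjacent vertices are cis.
Systematic placement gives 3 geometric isomers: (CN/OH trans, NH3/ONO trans); (CN/ONO trans, NH3/OH trans); (CN/NH3 trans, OH/ONO trans).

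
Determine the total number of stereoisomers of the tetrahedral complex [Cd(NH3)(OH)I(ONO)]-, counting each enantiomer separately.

All four vertices of a tetrahedron are equivalent and mutually adjacent, so cis/trans isomerism cannot arise.
Only one geometric arrangement is possible; it has no improper symmetry element, so it exists as a pair of enantiomers (2 stereoisomers).

2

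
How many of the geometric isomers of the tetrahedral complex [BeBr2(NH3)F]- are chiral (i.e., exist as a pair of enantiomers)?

0

In a tetrahedral complex all four positions are equivalent and every pair of ligands is adjacent — there is no cis/trans distinction.
Only one geometric arrangement is possible.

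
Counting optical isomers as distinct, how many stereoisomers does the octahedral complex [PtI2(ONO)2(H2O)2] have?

An octahedron has six vertices in three trans pairs; every non-trans pair is cis.
Working through the distinct placements yields 5 geometric isomers: I trans, ONO trans, H2O trans; I cis, ONO cis, H2O trans; I cis, ONO trans, H2O cis; I cis, ONO cis, H2O cis (chiral); I trans, ONO cis, H2O cis.
One of these lacks any improper symmetry element and so occurs as an enantiomeric pair, giving 5 + 1 = 6 stereoisomers in total.

6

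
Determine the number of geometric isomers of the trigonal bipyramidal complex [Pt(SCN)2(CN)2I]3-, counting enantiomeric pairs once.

5

Exhaustive case analysis gives 5 geometric isomers.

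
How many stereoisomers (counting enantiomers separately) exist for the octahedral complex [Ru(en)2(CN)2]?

3

An octahedron has six vertices in three trans pairs; every non-trans pair is cis.
Each en is bidentate and must span two cis positions.
Working through the distinct placements yields 2 geometric isomers: CN trans; CN cis (chiral).
One of these lacks any improper symmetry element and so occurs as an enantiomeric pair, giving 2 + 1 = 3 stereoisomers in total.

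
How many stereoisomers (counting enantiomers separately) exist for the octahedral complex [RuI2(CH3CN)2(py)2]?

The six octahedral sites form three mutually perpendicular trans pairs.
Working through the distinct placements yields 5 geometric isomers: I trans, CH3CN trans, py trans; I cis, CH3CN trans, py cis; I cis, CH3CN cis, py trans; I cis, CH3CN cis, py cis (chiral); I trans, CH3CN cis, py cis.
One of these lacks any improper symmetry element and so occurs as an enantiomeric pair, giving 5 + 1 = 6 stereoisomers in total.

6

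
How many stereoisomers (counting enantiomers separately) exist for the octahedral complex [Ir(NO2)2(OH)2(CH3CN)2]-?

The six octahedral sites form three mutually perpendicular trans pairs.
Systematic placement gives 5 geometric isomers: NO2 trans, OH trans, CH3CN trans; NO2 cis, OH cis, CH3CN trans; NO2 cis, OH trans, CH3CN cis; NO2 cis, OH cis, CH3CN cis (chiral); NO2 trans, OH cis, CH3CN cis.
One of these lacks any improper symmetry element and so occurs as an enantiomeric pair, giving 5 + 1 = 6 stereoisomers in total.

6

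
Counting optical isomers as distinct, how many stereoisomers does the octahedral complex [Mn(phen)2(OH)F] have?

3

The six octahedral sites form three mutually perpendicular trans pairs.
Each phen is bidentate and must span two cis positions.
The distinct arrangements are (2 in all): OH and F mutually trans; OH and F mutually cis (chiral).
One of these lacks any improper symmetry element and so occurs as an enantiomeric pair, giving 2 + 1 = 3 stereoisomers in total.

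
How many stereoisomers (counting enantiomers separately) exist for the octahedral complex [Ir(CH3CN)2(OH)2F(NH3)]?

In an octahedral complex each vertex has one trans partner and four cis neighbours.
Working through the distinct placements yields 6 geometric isomers: CH3CN trans, OH trans; CH3CN trans, OH cis; CH3CN cis, OH trans; CH3CN cis, OH cis (3 arrangements, 2 chiral).
Of these, 2 lack any improper symmetry element and so occur as enantiomeric pairs, giving 6 + 2 = 8 stereoisomers in total.

8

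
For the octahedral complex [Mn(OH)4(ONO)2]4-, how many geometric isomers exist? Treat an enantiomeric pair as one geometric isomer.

2

An octahedron has six vertices in three trans pairs; every non-trans pair is cis.
There are 2 geometric isomers: ONO trans; ONO cis.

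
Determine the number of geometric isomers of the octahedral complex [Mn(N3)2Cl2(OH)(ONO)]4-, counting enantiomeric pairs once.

In an octahedral complex each vertex has one trans partner and four cis neighbours.
Working through the distinct placements yields 6 geometric isomers: N3 trans, Cl trans; N3 cis, Cl trans; N3 cis, Cl cis (3 arrangements, 2 chiral); N3 trans, Cl cis.

6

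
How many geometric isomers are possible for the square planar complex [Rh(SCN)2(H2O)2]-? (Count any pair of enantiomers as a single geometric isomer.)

2

There are 2 geometric isomers: SCN cis; SCN trans.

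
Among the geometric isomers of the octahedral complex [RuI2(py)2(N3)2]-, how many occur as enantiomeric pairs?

1

Systematic placement gives 5 geometric isomers: I trans, py trans, N3 trans; I trans, py cis, N3 cis; I cis, py trans, N3 cis; I cis, py cis, N3 cis (chiral); I cis, py cis, N3 trans.
One of these lacks any improper symmetry element and so occurs as an enantiomeric pair, giving 5 + 1 = 6 stereoisomers in total.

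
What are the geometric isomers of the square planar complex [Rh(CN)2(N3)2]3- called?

In a square planar complex each vertex has one trans partner and two cis neighbours.
There are 2 geometric isomers: CN cis; CN trans.

cis and trans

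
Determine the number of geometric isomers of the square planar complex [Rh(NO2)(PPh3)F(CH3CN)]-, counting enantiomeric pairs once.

3

In a square planar complex each vertex has one trans partner and two cis neighbours.
The distinct arrangements are (3 in all): (CH3CN/NO2 trans, F/PPh3 trans); (CH3CN/PPh3 trans, F/NO2 trans); (CH3CN/F trans, NO2/PPh3 trans).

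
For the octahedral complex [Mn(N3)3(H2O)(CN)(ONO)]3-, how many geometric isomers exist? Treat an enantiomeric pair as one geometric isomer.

4

The six octahedral sites form three mutually perpendicular trans pairs.
Working through the distinct placements yields 4 geometric isomers: N3 mer (3 arrangements); N3 fac (chiral).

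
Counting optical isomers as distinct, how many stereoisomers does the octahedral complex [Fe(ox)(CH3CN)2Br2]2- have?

An octahedron has six vertices in three trans pairs; every non-trans pair is cis.
Each ox is bidentate and must span two cis positions.
The distinct arrangements are (3 in all): CH3CN cis, Br trans; CH3CN cis, Br cis (chiral); CH3CN trans, Br cis.
One of these lacks any improper symmetry element and so occurs as an enantiomeric pair, giving 3 + 1 = 4 stereoisomers in total.

4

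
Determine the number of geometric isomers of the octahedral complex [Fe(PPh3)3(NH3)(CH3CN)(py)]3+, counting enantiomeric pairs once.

4

The six octahedral sites form three mutually perpendicular trans pairs.
There are 4 geometric isomers: PPh3 mer (3 arrangements); PPh3 fac (chiral).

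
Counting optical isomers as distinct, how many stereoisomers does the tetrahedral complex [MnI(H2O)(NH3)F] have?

2

In a tetrahedral complex all four positions are equivalent and every pair of ligands is adjacent — there is no cis/trans distinction.
Only one geometric arrangement is possible; it has no improper symmetry element, so it exists as a pair of enantiomers (2 stereoisomers).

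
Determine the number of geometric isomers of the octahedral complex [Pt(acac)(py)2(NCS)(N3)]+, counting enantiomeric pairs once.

Each acac is bidentate and must span two cis positions.
There are 4 geometric isomers: py cis (3 arrangements, 2 chiral); py trans.

4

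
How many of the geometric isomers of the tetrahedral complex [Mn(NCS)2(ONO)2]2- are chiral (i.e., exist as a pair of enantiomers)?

0

Only one geometric arrangement is possible.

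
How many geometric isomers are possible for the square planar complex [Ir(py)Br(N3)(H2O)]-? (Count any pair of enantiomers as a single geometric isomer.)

In a square planar complex each vertex has one trans partner and two cis neighbours.
The distinct arrangements are (3 in all): (Br/N3 trans, H2O/py trans); (Br/py trans, H2O/N3 trans); (Br/H2O trans, N3/py trans).

3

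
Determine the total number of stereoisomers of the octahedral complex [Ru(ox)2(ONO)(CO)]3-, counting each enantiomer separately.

3

The six octahedral sites form three mutually perpendicular trans pairs.
Each ox is bidentate and must span two cis positions.
There are 2 geometric isomers: ONO and CO mutually trans; ONO and CO mutually cis (chiral).
One of these lacks any improper symmetry element and so occurs as an enantiomeric pair, giving 2 + 1 = 3 stereoisomers in total.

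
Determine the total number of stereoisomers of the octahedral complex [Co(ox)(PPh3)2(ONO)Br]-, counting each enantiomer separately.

6

In an octahedral complex each vertex has one trans partner and four cis neighbours.
Each ox is bidentate and must span two cis positions.
Working through the distinct placements yields 4 geometric isomers: PPh3 cis (3 arrangements, 2 chiral); PPh3 trans.
Of these, 2 lack any improper symmetry element and so occur as enantiomeric pairs, giving 4 + 2 = 6 stereoisomers in total.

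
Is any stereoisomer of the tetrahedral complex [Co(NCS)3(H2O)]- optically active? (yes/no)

All four vertices of a tetrahedron are equivalent and mutually adjacent, so cis/trans isomerism cannot arise.
Only one geometric arrangement is possible.

no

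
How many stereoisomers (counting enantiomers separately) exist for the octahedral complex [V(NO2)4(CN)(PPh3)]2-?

An octahedron has six vertices in three trans pairs; every non-trans pair is cis.
The distinct arrangements are (2 in all): CN and PPh3 mutually cis; CN and PPh3 mutually trans.
Each arrangement has an internal mirror plane or centre of symmetry, so none is chiral.

2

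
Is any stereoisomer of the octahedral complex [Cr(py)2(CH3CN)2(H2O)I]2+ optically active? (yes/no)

yes

The distinct arrangements are (6 in all): py trans, CH3CN trans; py cis, CH3CN trans; py trans, CH3CN cis; py cis, CH3CN cis (3 arrangements, 2 chiral).
Of these, 2 lack any improper symmetry element and so occur as enantiomeric pairs, giving 6 + 2 = 8 stereoisomers in total.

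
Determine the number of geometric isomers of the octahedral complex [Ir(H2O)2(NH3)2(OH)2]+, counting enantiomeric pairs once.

The six octahedral sites form three mutually perpendicular trans pairs.
Systematic placement gives 5 geometric isomers: H2O trans, NH3 trans, OH trans; H2O trans, NH3 cis, OH cis; H2O cis, NH3 cis, OH trans; H2O cis, NH3 cis, OH cis (chiral); H2O cis, NH3 trans, OH cis.

5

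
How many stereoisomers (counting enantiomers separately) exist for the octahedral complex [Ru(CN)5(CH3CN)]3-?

The six octahedral sites form three mutually perpendicular trans pairs.
Only one geometric arrangement is possible.

1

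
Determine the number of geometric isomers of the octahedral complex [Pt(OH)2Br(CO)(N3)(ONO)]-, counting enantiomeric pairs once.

The six octahedral sites form three mutually perpendicular trans pairs.
Exhaustive case analysis gives 9 geometric isomers.

9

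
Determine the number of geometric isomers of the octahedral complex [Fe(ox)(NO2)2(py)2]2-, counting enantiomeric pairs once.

In an octahedral complex each vertex has one trans partner and four cis neighbours.
Each ox is bidentate and must span two cis positions.
The distinct arrangements are (3 in all): NO2 trans, py cis; NO2 cis, py trans; NO2 cis, py cis (chiral).

3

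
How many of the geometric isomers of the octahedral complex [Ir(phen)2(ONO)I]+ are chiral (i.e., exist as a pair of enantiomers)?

In an octahedral complex each vertex has one trans partner and four cis neighbours.
Each phen is bidentate and must span two cis positions.
Systematic placement gives 2 geometric isomers: ONO and I mutually trans; ONO and I mutually cis (chiral).
One of these lacks any improper symmetry element and so occurs as an enantiomeric pair, giving 2 + 1 = 3 stereoisomers in total.

1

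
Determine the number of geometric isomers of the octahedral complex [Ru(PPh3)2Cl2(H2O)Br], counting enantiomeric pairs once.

6

Working through the distinct placements yields 6 geometric isomers: PPh3 trans, Cl cis; PPh3 cis, Cl cis (3 arrangements, 2 chiral); PPh3 trans, Cl trans; PPh3 cis, Cl trans.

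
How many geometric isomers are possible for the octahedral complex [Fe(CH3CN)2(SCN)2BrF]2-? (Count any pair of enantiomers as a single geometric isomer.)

In an octahedral complex each vertex has one trans partner and four cis neighbours.
There are 6 geometric isomers: CH3CN cis, SCN trans; CH3CN cis, SCN cis (3 arrangements, 2 chiral); CH3CN trans, SCN trans; CH3CN trans, SCN cis.

6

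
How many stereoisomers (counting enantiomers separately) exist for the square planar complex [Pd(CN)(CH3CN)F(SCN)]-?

In a square planar complex each vertex has one trans partner and two cis neighbours.
Systematic placement gives 3 geometric isomers: (CH3CN/F trans, CN/SCN trans); (CH3CN/SCN trans, CN/F trans); (CH3CN/CN trans, F/SCN trans).
Each arrangement has an internal mirror plane or centre of symmetry, so none is chiral.

3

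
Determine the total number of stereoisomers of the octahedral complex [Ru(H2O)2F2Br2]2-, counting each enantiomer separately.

The six octahedral sites form three mutually perpendicular trans pairs.
Working through the distinct placements yields 5 geometric isomers: H2O trans, F trans, Br trans; H2O cis, F cis, Br trans; H2O trans, F cis, Br cis; H2O cis, F cis, Br cis (chiral); H2O cis, F trans, Br cis.
One of these lacks any improper symmetry element and so occurs as an enantiomeric pair, giving 5 + 1 = 6 stereoisomers in total.

6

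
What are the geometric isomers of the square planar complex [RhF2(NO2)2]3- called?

The distinct arrangements are (2 in all): F cis; F trans.

cis and trans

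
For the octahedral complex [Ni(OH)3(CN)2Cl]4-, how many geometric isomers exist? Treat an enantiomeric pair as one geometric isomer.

The six octahedral sites form three mutually perpendicular trans pairs.
Working through the distinct placements yields 3 geometric isomers: OH mer, CN trans; OH mer, CN cis; OH fac, CN cis.

3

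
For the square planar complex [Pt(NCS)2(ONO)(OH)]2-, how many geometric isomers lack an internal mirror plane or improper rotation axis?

0

A square has two trans pairs of vertices; adjacent vertices are cis.
Working through the distinct placements yields 2 geometric isomers: NCS cis; NCS trans.
Each arrangement has an internal mirror plane or centre of symmetry, so none is chiral.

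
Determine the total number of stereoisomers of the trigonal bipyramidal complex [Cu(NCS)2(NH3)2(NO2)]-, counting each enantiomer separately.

6

Systematic enumeration (placing each ligand type in turn and discarding arrangements equivalent by rotation or reflection) gives 5 geometric isomers.
One of these lacks any improper symmetry element and so occurs as an enantiomeric pair, giving 5 + 1 = 6 stereoisomers in total.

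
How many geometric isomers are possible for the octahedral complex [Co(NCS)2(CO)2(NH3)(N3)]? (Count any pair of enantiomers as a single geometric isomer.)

The distinct arrangements are (6 in all): NCS cis, CO trans; NCS trans, CO trans; NCS cis, CO cis (3 arrangements, 2 chiral); NCS trans, CO cis.

6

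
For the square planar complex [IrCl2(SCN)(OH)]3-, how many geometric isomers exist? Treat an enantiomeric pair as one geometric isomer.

In a square planar complex each vertex has one trans partner and two cis neighbours.
Systematic placement gives 2 geometric isomers: Cl cis; Cl trans.

2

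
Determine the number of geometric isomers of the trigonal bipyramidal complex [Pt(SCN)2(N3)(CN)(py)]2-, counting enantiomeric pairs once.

7

In a trigonal bipyramid the two axial positions differ from the three equatorial ones.
Exhaustive case analysis gives 7 geometric isomers.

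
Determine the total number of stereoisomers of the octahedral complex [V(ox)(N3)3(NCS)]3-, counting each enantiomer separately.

In an octahedral complex each vertex has one trans partner and four cis neighbours.
Each ox is bidentate and must span two cis positions.
Systematic placement gives 2 geometric isomers: N3 mer; N3 fac.
Each arrangement has an internal mirror plane or centre of symmetry, so none is chiral.

2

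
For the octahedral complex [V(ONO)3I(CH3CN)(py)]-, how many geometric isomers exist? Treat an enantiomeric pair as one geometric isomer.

An octahedron has six vertices in three trans pairs; every non-trans pair is cis.
Systematic placement gives 4 geometric isomers: ONO mer (3 arrangements); ONO fac (chiral).

4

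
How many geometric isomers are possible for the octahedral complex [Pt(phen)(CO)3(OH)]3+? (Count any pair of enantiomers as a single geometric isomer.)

In an octahedral complex each vertex has one trans partner and four cis neighbours.
Each phen is bidentate and must span two cis positions.
Working through the distinct placements yields 2 geometric isomers: CO mer; CO fac.

2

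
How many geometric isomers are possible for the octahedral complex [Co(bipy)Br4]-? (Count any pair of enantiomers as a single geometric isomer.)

An octahedron has six vertices in three trans pairs; every non-trans pair is cis.
Each bipy is bidentate and must span two cis positions.
Only one geometric arrangement is possible.

1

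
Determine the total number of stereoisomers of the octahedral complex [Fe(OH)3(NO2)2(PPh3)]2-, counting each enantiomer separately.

The six octahedral sites form three mutually perpendicular trans pairs.
Working through the distinct placements yields 3 geometric isomers: OH mer, NO2 trans; OH fac, NO2 cis; OH mer, NO2 cis.
Each arrangement has an internal mirror plane or centre of symmetry, so none is chiral.

3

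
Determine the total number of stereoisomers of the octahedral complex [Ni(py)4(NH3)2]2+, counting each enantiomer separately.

2

Systematic placement gives 2 geometric isomers: NH3 trans; NH3 cis.
Each arrangement has an internal mirror plane or centre of symmetry, so none is chiral.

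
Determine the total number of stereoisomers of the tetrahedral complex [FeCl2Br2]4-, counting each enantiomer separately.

Only one geometric arrangement is possible.

1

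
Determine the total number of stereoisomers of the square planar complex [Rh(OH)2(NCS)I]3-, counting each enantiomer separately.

There are 2 geometric isomers: OH cis; OH trans.
Each arrangement has an internal mirror plane or centre of symmetry, so none is chiral.

2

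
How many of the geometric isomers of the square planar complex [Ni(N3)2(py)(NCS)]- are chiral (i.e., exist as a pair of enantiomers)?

0

In a square planar complex each vertex has one trans partner and two cis neighbours.
There are 2 geometric isomers: N3 cis; N3 trans.
Each arrangement has an internal mirror plane or centre of symmetry, so none is chiral.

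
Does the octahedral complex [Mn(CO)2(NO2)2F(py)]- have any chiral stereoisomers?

yes

In an octahedral complex each vertex has one trans partner and four cis neighbours.
There are 6 geometric isomers: CO trans, NO2 cis; CO trans, NO2 trans; CO cis, NO2 cis (3 arrangements, 2 chiral); CO cis, NO2 trans.
Of these, 2 lack any improper symmetry element and so occur as enantiomeric pairs, giving 6 + 2 = 8 stereoisomers in total.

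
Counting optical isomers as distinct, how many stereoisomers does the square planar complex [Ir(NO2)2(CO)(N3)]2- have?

2

A square has two trans pairs of vertices; adjacent vertices are cis.
Systematic placement gives 2 geometric isomers: NO2 cis; NO2 trans.
Each arrangement has an internal mirror plane or centre of symmetry, so none is chiral.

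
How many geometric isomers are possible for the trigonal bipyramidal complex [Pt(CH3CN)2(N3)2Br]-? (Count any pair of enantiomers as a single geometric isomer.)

5

In a trigonal bipyramid the two axial positions differ from the three equatorial ones.
Exhaustive case analysis gives 5 geometric isomers.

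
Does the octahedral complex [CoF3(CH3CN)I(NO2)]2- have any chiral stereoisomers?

In an octahedral complex each vertex has one trans partner and four cis neighbours.
Systematic placement gives 4 geometric isomers: F mer (3 arrangements); F fac (chiral).
One of these lacks any improper symmetry element and so occurs as an enantiomeric pair, giving 4 + 1 = 5 stereoisomers in total.

yes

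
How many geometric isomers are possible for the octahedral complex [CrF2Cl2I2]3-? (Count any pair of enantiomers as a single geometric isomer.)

An octahedron has six vertices in three trans pairs; every non-trans pair is cis.
The distinct arrangements are (5 in all): F trans, Cl trans, I trans; F cis, Cl trans, I cis; F cis, Cl cis, I trans; F cis, Cl cis, I cis (chiral); F trans, Cl cis, I cis.

5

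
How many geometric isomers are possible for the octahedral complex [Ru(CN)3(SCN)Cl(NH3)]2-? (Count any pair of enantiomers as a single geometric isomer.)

There are 4 geometric isomers: CN mer (3 arrangements); CN fac (chiral).

4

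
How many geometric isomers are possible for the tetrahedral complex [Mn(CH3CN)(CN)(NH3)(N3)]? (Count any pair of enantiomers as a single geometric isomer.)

1

In a tetrahedral complex all four positions are equivalent and every pair of ligands is adjacent — there is no cis/trans distinction.
Only one geometric arrangement is possible; it has no improper symmetry element, so it exists as a pair of enantiomers (2 stereoisomers).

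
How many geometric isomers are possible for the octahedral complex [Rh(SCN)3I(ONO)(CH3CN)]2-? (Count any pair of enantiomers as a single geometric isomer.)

4

There are 4 geometric isomers: SCN mer (3 arrangements); SCN fac (chiral).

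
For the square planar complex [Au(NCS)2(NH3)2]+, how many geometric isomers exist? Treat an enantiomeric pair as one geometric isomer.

A square has two trans pairs of vertices; adjacent vertices are cis.
Working through the distinct placements yields 2 geometric isomers: NCS cis; NCS trans.

2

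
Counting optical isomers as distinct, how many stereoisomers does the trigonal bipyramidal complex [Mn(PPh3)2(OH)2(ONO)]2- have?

In a trigonal bipyramid the two axial positions differ from the three equatorial ones.
Systematic enumeration (placing each ligand type in turn and discarding arrangements equivalent by rotation or reflection) gives 5 geometric isomers.
One of these lacks any improper symmetry element and so occurs as an enantiomeric pair, giving 5 + 1 = 6 stereoisomers in total.

6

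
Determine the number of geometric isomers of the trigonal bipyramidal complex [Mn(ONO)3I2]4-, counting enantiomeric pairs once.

3

In a trigonal bipyramid the two axial positions differ from the three equatorial ones.
There are 3 geometric isomers: I both axial; I one axial, one equatorial; I both equatorial.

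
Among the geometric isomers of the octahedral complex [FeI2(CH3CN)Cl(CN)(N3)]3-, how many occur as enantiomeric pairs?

The six octahedral sites form three mutually perpendicular trans pairs.
Placing the ligands in turn and identifying arrangements related by rotation or reflection leaves 9 distinct geometric isomers.
Of these, 6 lack any improper symmetry element and so occur as enantiomeric pairs, giving 9 + 6 = 15 stereoisomers in total.

6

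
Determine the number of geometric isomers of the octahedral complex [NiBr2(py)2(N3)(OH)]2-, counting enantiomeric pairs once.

6

In an octahedral complex each vertex has one trans partner and four cis neighbours.
Systematic placement gives 6 geometric isomers: Br trans, py trans; Br trans, py cis; Br cis, py trans; Br cis, py cis (3 arrangements, 2 chiral).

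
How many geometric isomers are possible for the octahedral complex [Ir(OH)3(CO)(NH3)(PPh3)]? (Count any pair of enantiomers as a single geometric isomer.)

4

Working through the distinct placements yields 4 geometric isomers: OH mer (3 arrangements); OH fac (chiral).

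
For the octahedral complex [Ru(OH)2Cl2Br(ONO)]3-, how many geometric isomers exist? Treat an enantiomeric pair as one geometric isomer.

6

The six octahedral sites form three mutually perpendicular trans pairs.
There are 6 geometric isomers: OH cis, Cl cis (3 arrangements, 2 chiral); OH trans, Cl cis; OH cis, Cl trans; OH trans, Cl trans.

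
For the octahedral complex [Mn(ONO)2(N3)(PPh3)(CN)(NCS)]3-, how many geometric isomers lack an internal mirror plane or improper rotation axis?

6

In an octahedral complex each vertex has one trans partner and four cis neighbours.
Placing the ligands in turn and identifying arrangements related by rotation or reflection leaves 9 distinct geometric isomers.
Of these, 6 lack any improper symmetry element and so occur as enantiomeric pairs, giving 9 + 6 = 15 stereoisomers in total.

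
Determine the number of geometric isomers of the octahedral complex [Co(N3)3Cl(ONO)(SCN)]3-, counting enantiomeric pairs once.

4

In an octahedral complex each vertex has one trans partner and four cis neighbours.
The distinct arrangements are (4 in all): N3 mer (3 arrangements); N3 fac (chiral).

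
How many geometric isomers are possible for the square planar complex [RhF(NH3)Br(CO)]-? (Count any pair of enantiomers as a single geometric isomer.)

Working through the distinct placements yields 3 geometric isomers: (Br/F trans, CO/NH3 trans); (Br/NH3 trans, CO/F trans); (Br/CO trans, F/NH3 trans).

3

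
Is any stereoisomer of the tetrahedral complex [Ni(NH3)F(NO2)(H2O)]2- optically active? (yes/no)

yes

All four vertices of a tetrahedron are equivalent and mutually adjacent, so cis/trans isomerism cannot arise.
Only one geometric arrangement is possible; it has no improper symmetry element, so it exists as a pair of enantiomers (2 stereoisomers).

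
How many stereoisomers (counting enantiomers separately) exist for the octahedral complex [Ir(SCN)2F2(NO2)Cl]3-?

8

The six octahedral sites form three mutually perpendicular trans pairs.
The distinct arrangements are (6 in all): SCN trans, F cis; SCN cis, F cis (3 arrangements, 2 chiral); SCN trans, F trans; SCN cis, F trans.
Of these, 2 lack any improper symmetry element and so occur as enantiomeric pairs, giving 6 + 2 = 8 stereoisomers in total.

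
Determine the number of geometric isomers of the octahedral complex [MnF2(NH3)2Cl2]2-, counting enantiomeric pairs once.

5

In an octahedral complex each vertex has one trans partner and four cis neighbours.
There are 5 geometric isomers: F trans, NH3 trans, Cl trans; F cis, NH3 cis, Cl trans; F cis, NH3 trans, Cl cis; F cis, NH3 cis, Cl cis (chiral); F trans, NH3 cis, Cl cis.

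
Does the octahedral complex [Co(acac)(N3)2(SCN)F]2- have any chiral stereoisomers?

yes

An octahedron has six vertices in three trans pairs; every non-trans pair is cis.
Each acac is bidentate and must span two cis positions.
Working through the distinct placements yields 4 geometric isomers: N3 cis (3 arrangements, 2 chiral); N3 trans.
Of these, 2 lack any improper symmetry element and so occur as enantiomeric pairs, giving 4 + 2 = 6 stereoisomers in total.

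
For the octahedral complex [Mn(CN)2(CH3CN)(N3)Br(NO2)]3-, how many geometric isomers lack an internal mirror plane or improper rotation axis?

Exhaustive case analysis gives 9 geometric isomers.
Of these, 6 lack any improper symmetry element and so occur as enantiomeric pairs, giving 9 + 6 = 15 stereoisomers in total.

6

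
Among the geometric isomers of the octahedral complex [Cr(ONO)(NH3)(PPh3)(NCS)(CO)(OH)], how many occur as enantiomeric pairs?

The six octahedral sites form three mutually perpendicular trans pairs.
Exhaustive case analysis gives 15 geometric isomers.
Of these, 15 lack any improper symmetry element and so occur as enantiomeric pairs, giving 15 + 15 = 30 stereoisomers in total.

15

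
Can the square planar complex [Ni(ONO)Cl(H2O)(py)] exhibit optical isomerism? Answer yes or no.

no

Systematic placement gives 3 geometric isomers: (Cl/ONO trans, H2O/py trans); (Cl/py trans, H2O/ONO trans); (Cl/H2O trans, ONO/py trans).
Each arrangement has an internal mirror plane or centre of symmetry, so none is chiral.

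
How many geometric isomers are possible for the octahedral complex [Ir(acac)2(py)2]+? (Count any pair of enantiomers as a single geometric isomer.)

In an octahedral complex each vertex has one trans partner and four cis neighbours.
Each acac is bidentate and must span two cis positions.
There are 2 geometric isomers: py trans; py cis (chiral).

2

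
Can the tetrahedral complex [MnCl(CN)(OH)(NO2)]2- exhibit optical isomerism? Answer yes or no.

yes

In a tetrahedral complex all four positions are equivalent and every pair of ligands is adjacent — there is no cis/trans distinction.
Only one geometric arrangement is possible; it has no improper symmetry element, so it exists as a pair of enantiomers (2 stereoisomers).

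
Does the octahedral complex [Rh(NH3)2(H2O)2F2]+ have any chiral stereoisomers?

The six octahedral sites form three mutually perpendicular trans pairs.
Systematic placement gives 5 geometric isomers: NH3 trans, H2O trans, F trans; NH3 cis, H2O cis, F trans; NH3 trans, H2O cis, F cis; NH3 cis, H2O cis, F cis (chiral); NH3 cis, H2O trans, F cis.
One of these lacks any improper symmetry element and so occurs as an enantiomeric pair, giving 5 + 1 = 6 stereoisomers in total.

yes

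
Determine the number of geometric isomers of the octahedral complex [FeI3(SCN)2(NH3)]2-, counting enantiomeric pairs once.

3

In an octahedral complex each vertex has one trans partner and four cis neighbours.
Working through the distinct placements yields 3 geometric isomers: I mer, SCN trans; I mer, SCN cis; I fac, SCN cis.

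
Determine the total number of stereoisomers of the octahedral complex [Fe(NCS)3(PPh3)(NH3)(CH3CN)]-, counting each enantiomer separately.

An octahedron has six vertices in three trans pairs; every non-trans pair is cis.
Systematic placement gives 4 geometric isomers: NCS mer (3 arrangements); NCS fac (chiral).
One of these lacks any improper symmetry element and so occurs as an enantiomeric pair, giving 4 + 1 = 5 stereoisomers in total.

5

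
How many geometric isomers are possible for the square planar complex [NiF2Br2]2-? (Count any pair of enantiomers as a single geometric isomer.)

In a square planar complex each vertex has one trans partner and two cis neighbours.
There are 2 geometric isomers: F cis; F trans.

2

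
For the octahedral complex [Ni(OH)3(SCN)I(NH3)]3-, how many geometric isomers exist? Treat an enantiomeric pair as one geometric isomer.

4

In an octahedral complex each vertex has one trans partner and four cis neighbours.
Systematic placement gives 4 geometric isomers: OH mer (3 arrangements); OH fac (chiral).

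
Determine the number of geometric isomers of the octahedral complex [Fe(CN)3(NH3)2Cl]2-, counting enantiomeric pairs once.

Working through the distinct placements yields 3 geometric isomers: CN mer, NH3 trans; CN mer, NH3 cis; CN fac, NH3 cis.

3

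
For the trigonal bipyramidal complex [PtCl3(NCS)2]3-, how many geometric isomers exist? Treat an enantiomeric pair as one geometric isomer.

A trigonal bipyramid has two axial and three equatorial sites, which are chemically inequivalent.
Working through the distinct placements yields 3 geometric isomers: NCS both equatorial; NCS one axial, one equatorial; NCS both axial.

3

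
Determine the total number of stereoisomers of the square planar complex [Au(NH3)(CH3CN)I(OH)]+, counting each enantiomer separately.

3

In a square planar complex each vertex has one trans partner and two cis neighbours.
Systematic placement gives 3 geometric isomers: (CH3CN/NH3 trans, I/OH trans); (CH3CN/OH trans, I/NH3 trans); (CH3CN/I trans, NH3/OH trans).
Each arrangement has an internal mirror plane or centre of symmetry, so none is chiral.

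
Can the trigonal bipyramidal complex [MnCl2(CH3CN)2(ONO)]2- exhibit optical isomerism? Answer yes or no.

A trigonal bipyramid has two axial and three equatorial sites, which are chemically inequivalent.
Exhaustive case analysis gives 5 geometric isomers.
One of these lacks any improper symmetry element and so occurs as an enantiomeric pair, giving 5 + 1 = 6 stereoisomers in total.

yes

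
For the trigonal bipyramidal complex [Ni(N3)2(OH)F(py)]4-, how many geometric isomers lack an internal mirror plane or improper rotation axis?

3

Placing the ligands in turn and identifying arrangements related by rotation or reflection leaves 7 distinct geometric isomers.
Of these, 3 lack any improper symmetry element and so occur as enantiomeric pairs, giving 7 + 3 = 10 stereoisomers in total.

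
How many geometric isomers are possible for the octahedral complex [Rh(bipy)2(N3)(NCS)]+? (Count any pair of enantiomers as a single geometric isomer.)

Each bipy is bidentate and must span two cis positions.
The distinct arrangements are (2 in all): N3 and NCS mutually trans; N3 and NCS mutually cis (chiral).

2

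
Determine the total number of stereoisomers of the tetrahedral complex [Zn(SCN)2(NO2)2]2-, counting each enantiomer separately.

1

All four vertices of a tetrahedron are equivalent and mutually adjacent, so cis/trans isomerism cannot arise.
Only one geometric arrangement is possible.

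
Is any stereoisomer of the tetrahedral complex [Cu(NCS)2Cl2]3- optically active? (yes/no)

In a tetrahedral complex all four positions are equivalent and every pair of ligands is adjacent — there is no cis/trans distinction.
Only one geometric arrangement is possible.

no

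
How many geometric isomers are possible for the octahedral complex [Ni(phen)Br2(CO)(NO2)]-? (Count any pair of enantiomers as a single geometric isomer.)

The six octahedral sites form three mutually perpendicular trans pairs.
Each phen is bidentate and must span two cis positions.
The distinct arrangements are (4 in all): Br trans; Br cis (3 arrangements, 2 chiral).

4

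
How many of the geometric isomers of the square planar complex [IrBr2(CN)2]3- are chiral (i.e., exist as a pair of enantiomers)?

The distinct arrangements are (2 in all): Br cis; Br trans.
Each arrangement has an internal mirror plane or centre of symmetry, so none is chiral.

0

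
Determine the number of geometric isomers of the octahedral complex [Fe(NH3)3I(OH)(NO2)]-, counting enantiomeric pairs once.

In an octahedral complex each vertex has one trans partner and four cis neighbours.
Working through the distinct placements yields 4 geometric isomers: NH3 mer (3 arrangements); NH3 fac (chiral).

4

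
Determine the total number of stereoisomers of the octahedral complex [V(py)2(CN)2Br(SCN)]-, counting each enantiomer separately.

8

The six octahedral sites form three mutually perpendicular trans pairs.
The distinct arrangements are (6 in all): py trans, CN cis; py cis, CN cis (3 arrangements, 2 chiral); py trans, CN trans; py cis, CN trans.
Of these, 2 lack any improper symmetry element and so occur as enantiomeric pairs, giving 6 + 2 = 8 stereoisomers in total.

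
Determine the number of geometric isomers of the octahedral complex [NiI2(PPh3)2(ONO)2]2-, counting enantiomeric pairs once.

5

In an octahedral complex each vertex has one trans partner and four cis neighbours.
There are 5 geometric isomers: I trans, PPh3 trans, ONO trans; I trans, PPh3 cis, ONO cis; I cis, PPh3 trans, ONO cis; I cis, PPh3 cis, ONO cis (chiral); I cis, PPh3 cis, ONO trans.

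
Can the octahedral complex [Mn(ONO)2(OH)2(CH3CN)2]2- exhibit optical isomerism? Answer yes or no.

yes

The six octahedral sites form three mutually perpendicular trans pairs.
Systematic placement gives 5 geometric isomers: ONO trans, OH trans, CH3CN trans; ONO cis, OH cis, CH3CN trans; ONO trans, OH cis, CH3CN cis; ONO cis, OH cis, CH3CN cis (chiral); ONO cis, OH trans, CH3CN cis.
One of these lacks any improper symmetry element and so occurs as an enantiomeric pair, giving 5 + 1 = 6 stereoisomers in total.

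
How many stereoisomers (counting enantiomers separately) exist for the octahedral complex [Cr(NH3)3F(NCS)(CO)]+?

The six octahedral sites form three mutually perpendicular trans pairs.
Systematic placement gives 4 geometric isomers: NH3 mer (3 arrangements); NH3 fac (chiral).
One of these lacks any improper symmetry element and so occurs as an enantiomeric pair, giving 4 + 1 = 5 stereoisomers in total.

5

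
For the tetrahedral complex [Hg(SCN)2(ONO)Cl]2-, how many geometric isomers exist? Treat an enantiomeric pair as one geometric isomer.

Only one geometric arrangement is possible.

1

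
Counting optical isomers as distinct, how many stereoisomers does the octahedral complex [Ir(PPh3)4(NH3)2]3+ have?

2

In an octahedral complex each vertex has one trans partner and four cis neighbours.
The distinct arrangements are (2 in all): NH3 trans; NH3 cis.
Each arrangement has an internal mirror plane or centre of symmetry, so none is chiral.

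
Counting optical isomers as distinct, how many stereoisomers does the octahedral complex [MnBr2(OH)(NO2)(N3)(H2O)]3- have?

15

Exhaustive case analysis gives 9 geometric isomers.
Of these, 6 lack any improper symmetry element and so occur as enantiomeric pairs, giving 9 + 6 = 15 stereoisomers in total.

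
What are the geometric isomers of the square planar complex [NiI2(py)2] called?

cis and trans

In a square planar complex each vertex has one trans partner and two cis neighbours.
The distinct arrangements are (2 in all): I cis; I trans.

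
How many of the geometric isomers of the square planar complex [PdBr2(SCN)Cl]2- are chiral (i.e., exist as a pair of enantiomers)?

A square has two trans pairs of vertices; adjacent vertices are cis.
There are 2 geometric isomers: Br cis; Br trans.
Each arrangement has an internal mirror plane or centre of symmetry, so none is chiral.

0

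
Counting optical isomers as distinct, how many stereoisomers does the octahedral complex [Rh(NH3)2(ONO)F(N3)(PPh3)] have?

15

In an octahedral complex each vertex has one trans partner and four cis neighbours.
Exhaustive case analysis gives 9 geometric isomers.
Of these, 6 lack any improper symmetry element and so occur as enantiomeric pairs, giving 9 + 6 = 15 stereoisomers in total.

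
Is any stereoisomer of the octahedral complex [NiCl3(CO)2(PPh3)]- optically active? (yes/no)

An octahedron has six vertices in three trans pairs; every non-trans pair is cis.
There are 3 geometric isomers: Cl mer, CO trans; Cl fac, CO cis; Cl mer, CO cis.
Each arrangement has an internal mirror plane or centre of symmetry, so none is chiral.

no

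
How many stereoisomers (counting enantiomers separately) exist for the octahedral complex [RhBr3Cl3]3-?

An octahedron has six vertices in three trans pairs; every non-trans pair is cis.
Working through the distinct placements yields 2 geometric isomers: Br mer; Br fac.
Each arrangement has an internal mirror plane or centre of symmetry, so none is chiral.

2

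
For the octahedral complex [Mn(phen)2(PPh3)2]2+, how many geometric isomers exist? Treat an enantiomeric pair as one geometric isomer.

In an octahedral complex each vertex has one trans partner and four cis neighbours.
Each phen is bidentate and must span two cis positions.
There are 2 geometric isomers: PPh3 trans; PPh3 cis (chiral).

2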